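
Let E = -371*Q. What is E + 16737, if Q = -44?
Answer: 33061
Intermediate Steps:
E = 16324 (E = -371*(-44) = 16324)
E + 16737 = 16324 + 16737 = 33061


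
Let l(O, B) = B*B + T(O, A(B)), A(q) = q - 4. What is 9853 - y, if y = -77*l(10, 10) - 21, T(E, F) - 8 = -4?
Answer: 17882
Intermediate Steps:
A(q) = -4 + q
T(E, F) = 4 (T(E, F) = 8 - 4 = 4)
l(O, B) = 4 + B² (l(O, B) = B*B + 4 = B² + 4 = 4 + B²)
y = -8029 (y = -77*(4 + 10²) - 21 = -77*(4 + 100) - 21 = -77*104 - 21 = -8008 - 21 = -8029)
9853 - y = 9853 - 1*(-8029) = 9853 + 8029 = 17882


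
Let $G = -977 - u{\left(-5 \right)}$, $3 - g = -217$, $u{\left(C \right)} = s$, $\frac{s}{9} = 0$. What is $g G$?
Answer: $-214940$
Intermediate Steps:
$s = 0$ ($s = 9 \cdot 0 = 0$)
$u{\left(C \right)} = 0$
$g = 220$ ($g = 3 - -217 = 3 + 217 = 220$)
$G = -977$ ($G = -977 - 0 = -977 + 0 = -977$)
$g G = 220 \left(-977\right) = -214940$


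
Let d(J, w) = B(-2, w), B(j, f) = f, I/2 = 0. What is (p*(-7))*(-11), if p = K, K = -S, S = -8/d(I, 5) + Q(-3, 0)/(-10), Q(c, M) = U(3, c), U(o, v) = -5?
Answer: 847/10 ≈ 84.700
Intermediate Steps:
I = 0 (I = 2*0 = 0)
d(J, w) = w
Q(c, M) = -5
S = -11/10 (S = -8/5 - 5/(-10) = -8*1/5 - 5*(-1/10) = -8/5 + 1/2 = -11/10 ≈ -1.1000)
K = 11/10 (K = -1*(-11/10) = 11/10 ≈ 1.1000)
p = 11/10 ≈ 1.1000
(p*(-7))*(-11) = ((11/10)*(-7))*(-11) = -77/10*(-11) = 847/10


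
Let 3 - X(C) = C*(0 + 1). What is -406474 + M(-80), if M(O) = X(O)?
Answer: -406391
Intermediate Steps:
X(C) = 3 - C (X(C) = 3 - C*(0 + 1) = 3 - C)
M(O) = 3 - O
-406474 + M(-80) = -406474 + (3 - 1*(-80)) = -406474 + (3 + 80) = -406474 + 83 = -406391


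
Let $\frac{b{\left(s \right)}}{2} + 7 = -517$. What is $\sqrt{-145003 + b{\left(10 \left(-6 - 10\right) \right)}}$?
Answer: $i \sqrt{146051} \approx 382.17 i$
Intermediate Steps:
$b{\left(s \right)} = -1048$ ($b{\left(s \right)} = -14 + 2 \left(-517\right) = -14 - 1034 = -1048$)
$\sqrt{-145003 + b{\left(10 \left(-6 - 10\right) \right)}} = \sqrt{-145003 - 1048} = \sqrt{-146051} = i \sqrt{146051}$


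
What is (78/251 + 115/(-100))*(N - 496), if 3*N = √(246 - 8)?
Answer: 522412/1255 - 4213*√238/15060 ≈ 411.95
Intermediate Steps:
N = √238/3 (N = √(246 - 8)/3 = √238/3 ≈ 5.1424)
(78/251 + 115/(-100))*(N - 496) = (78/251 + 115/(-100))*(√238/3 - 496) = (78*(1/251) + 115*(-1/100))*(-496 + √238/3) = (78/251 - 23/20)*(-496 + √238/3) = -4213*(-496 + √238/3)/5020 = 522412/1255 - 4213*√238/15060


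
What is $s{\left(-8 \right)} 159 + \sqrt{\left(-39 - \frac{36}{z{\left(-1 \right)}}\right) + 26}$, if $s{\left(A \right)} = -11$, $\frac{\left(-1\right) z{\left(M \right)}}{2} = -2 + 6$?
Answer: $-1749 + \frac{i \sqrt{34}}{2} \approx -1749.0 + 2.9155 i$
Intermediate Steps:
$z{\left(M \right)} = -8$ ($z{\left(M \right)} = - 2 \left(-2 + 6\right) = \left(-2\right) 4 = -8$)
$s{\left(-8 \right)} 159 + \sqrt{\left(-39 - \frac{36}{z{\left(-1 \right)}}\right) + 26} = \left(-11\right) 159 + \sqrt{\left(-39 - \frac{36}{-8}\right) + 26} = -1749 + \sqrt{\left(-39 - 36 \left(- \frac{1}{8}\right)\right) + 26} = -1749 + \sqrt{\left(-39 - - \frac{9}{2}\right) + 26} = -1749 + \sqrt{\left(-39 + \frac{9}{2}\right) + 26} = -1749 + \sqrt{- \frac{69}{2} + 26} = -1749 + \sqrt{- \frac{17}{2}} = -1749 + \frac{i \sqrt{34}}{2}$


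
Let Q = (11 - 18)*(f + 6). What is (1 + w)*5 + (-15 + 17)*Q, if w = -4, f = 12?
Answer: -267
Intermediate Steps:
Q = -126 (Q = (11 - 18)*(12 + 6) = -7*18 = -126)
(1 + w)*5 + (-15 + 17)*Q = (1 - 4)*5 + (-15 + 17)*(-126) = -3*5 + 2*(-126) = -15 - 252 = -267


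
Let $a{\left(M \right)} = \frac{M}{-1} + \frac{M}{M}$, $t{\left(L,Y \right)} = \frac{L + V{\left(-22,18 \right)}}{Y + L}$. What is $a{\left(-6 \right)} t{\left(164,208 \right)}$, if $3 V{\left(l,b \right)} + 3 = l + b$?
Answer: $\frac{3395}{1116} \approx 3.0421$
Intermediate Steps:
$V{\left(l,b \right)} = -1 + \frac{b}{3} + \frac{l}{3}$ ($V{\left(l,b \right)} = -1 + \frac{l + b}{3} = -1 + \frac{b + l}{3} = -1 + \left(\frac{b}{3} + \frac{l}{3}\right) = -1 + \frac{b}{3} + \frac{l}{3}$)
$t{\left(L,Y \right)} = \frac{- \frac{7}{3} + L}{L + Y}$ ($t{\left(L,Y \right)} = \frac{L + \left(-1 + \frac{1}{3} \cdot 18 + \frac{1}{3} \left(-22\right)\right)}{Y + L} = \frac{L - \frac{7}{3}}{L + Y} = \frac{- \frac{7}{3} + L}{L + Y}$)
$a{\left(M \right)} = 1 - M$ ($a{\left(M \right)} = M \left(-1\right) + 1 = - M + 1 = 1 - M$)
$a{\left(-6 \right)} t{\left(164,208 \right)} = \left(1 - -6\right) \frac{- \frac{7}{3} + 164}{164 + 208} = \left(1 + 6\right) \frac{1}{372} \cdot \frac{485}{3} = 7 \cdot \frac{1}{372} \cdot \frac{485}{3} = 7 \cdot \frac{485}{1116} = \frac{3395}{1116}$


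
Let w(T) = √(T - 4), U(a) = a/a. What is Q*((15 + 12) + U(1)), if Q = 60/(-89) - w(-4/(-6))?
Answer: -1680/89 - 28*I*√30/3 ≈ -18.876 - 51.121*I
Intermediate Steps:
U(a) = 1
w(T) = √(-4 + T)
Q = -60/89 - I*√30/3 (Q = 60/(-89) - √(-4 - 4/(-6)) = 60*(-1/89) - √(-4 - 4*(-⅙)) = -60/89 - √(-4 + ⅔) = -60/89 - √(-10/3) = -60/89 - I*√30/3 ≈ -0.67416 - 1.8257*I)
Q*((15 + 12) + U(1)) = (-60/89 - I*√30/3)*((15 + 12) + 1) = (-60/89 - I*√30/3)*(27 + 1) = (-60/89 - I*√30/3)*28 = -1680/89 - 28*I*√30/3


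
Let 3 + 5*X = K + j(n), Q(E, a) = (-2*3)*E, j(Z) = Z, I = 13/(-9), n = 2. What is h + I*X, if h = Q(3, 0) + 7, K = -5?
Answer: -139/15 ≈ -9.2667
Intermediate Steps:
I = -13/9 (I = 13*(-1/9) = -13/9 ≈ -1.4444)
Q(E, a) = -6*E
X = -6/5 (X = -3/5 + (-5 + 2)/5 = -3/5 + (1/5)*(-3) = -3/5 - 3/5 = -6/5 ≈ -1.2000)
h = -11 (h = -6*3 + 7 = -18 + 7 = -11)
h + I*X = -11 - 13/9*(-6/5) = -11 + 26/15 = -139/15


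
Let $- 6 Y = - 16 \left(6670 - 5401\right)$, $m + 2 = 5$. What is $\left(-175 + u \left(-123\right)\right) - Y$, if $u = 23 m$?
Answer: $-12046$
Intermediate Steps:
$m = 3$ ($m = -2 + 5 = 3$)
$u = 69$ ($u = 23 \cdot 3 = 69$)
$Y = 3384$ ($Y = - \frac{\left(-16\right) \left(6670 - 5401\right)}{6} = - \frac{\left(-16\right) 1269}{6} = \left(- \frac{1}{6}\right) \left(-20304\right) = 3384$)
$\left(-175 + u \left(-123\right)\right) - Y = \left(-175 + 69 \left(-123\right)\right) - 3384 = \left(-175 - 8487\right) - 3384 = -8662 - 3384 = -12046$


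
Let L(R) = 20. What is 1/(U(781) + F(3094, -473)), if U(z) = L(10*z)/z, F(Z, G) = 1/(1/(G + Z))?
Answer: 781/2047021 ≈ 0.00038153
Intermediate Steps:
F(Z, G) = G + Z
U(z) = 20/z
1/(U(781) + F(3094, -473)) = 1/(20/781 + (-473 + 3094)) = 1/(20*(1/781) + 2621) = 1/(20/781 + 2621) = 1/(2047021/781) = 781/2047021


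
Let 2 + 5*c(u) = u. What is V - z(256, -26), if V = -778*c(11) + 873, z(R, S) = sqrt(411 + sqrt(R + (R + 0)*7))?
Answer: -2637/5 - sqrt(411 + 32*sqrt(2)) ≈ -548.76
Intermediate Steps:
c(u) = -2/5 + u/5
z(R, S) = sqrt(411 + 2*sqrt(2)*sqrt(R)) (z(R, S) = sqrt(411 + sqrt(R + R*7)) = sqrt(411 + sqrt(R + 7*R)) = sqrt(411 + sqrt(8*R)) = sqrt(411 + 2*sqrt(2)*sqrt(R)))
V = -2637/5 (V = -778*(-2/5 + (1/5)*11) + 873 = -778*(-2/5 + 11/5) + 873 = -778*9/5 + 873 = -7002/5 + 873 = -2637/5 ≈ -527.40)
V - z(256, -26) = -2637/5 - sqrt(411 + 2*sqrt(2)*sqrt(256)) = -2637/5 - sqrt(411 + 2*sqrt(2)*16) = -2637/5 - sqrt(411 + 32*sqrt(2))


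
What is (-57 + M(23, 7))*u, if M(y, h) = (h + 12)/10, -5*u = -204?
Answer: -56202/25 ≈ -2248.1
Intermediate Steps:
u = 204/5 (u = -⅕*(-204) = 204/5 ≈ 40.800)
M(y, h) = 6/5 + h/10 (M(y, h) = (12 + h)*(⅒) = 6/5 + h/10)
(-57 + M(23, 7))*u = (-57 + (6/5 + (⅒)*7))*(204/5) = (-57 + (6/5 + 7/10))*(204/5) = (-57 + 19/10)*(204/5) = -551/10*204/5 = -56202/25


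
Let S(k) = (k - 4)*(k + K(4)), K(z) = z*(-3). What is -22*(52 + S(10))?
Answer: -880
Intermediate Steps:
K(z) = -3*z
S(k) = (-12 + k)*(-4 + k) (S(k) = (k - 4)*(k - 3*4) = (-4 + k)*(k - 12) = (-4 + k)*(-12 + k) = (-12 + k)*(-4 + k))
-22*(52 + S(10)) = -22*(52 + (48 + 10² - 16*10)) = -22*(52 + (48 + 100 - 160)) = -22*(52 - 12) = -22*40 = -880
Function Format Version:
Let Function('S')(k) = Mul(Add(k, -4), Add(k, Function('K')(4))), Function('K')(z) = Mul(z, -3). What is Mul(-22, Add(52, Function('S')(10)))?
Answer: -880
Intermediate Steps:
Function('K')(z) = Mul(-3, z)
Function('S')(k) = Mul(Add(-12, k), Add(-4, k)) (Function('S')(k) = Mul(Add(k, -4), Add(k, Mul(-3, 4))) = Mul(Add(-4, k), Add(k, -12)) = Mul(Add(-4, k), Add(-12, k)) = Mul(Add(-12, k), Add(-4, k)))
Mul(-22, Add(52, Function('S')(10))) = Mul(-22, Add(52, Add(48, Pow(10, 2), Mul(-16, 10)))) = Mul(-22, Add(52, Add(48, 100, -160))) = Mul(-22, Add(52, -12)) = Mul(-22, 40) = -880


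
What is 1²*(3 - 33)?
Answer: -30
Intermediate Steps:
1²*(3 - 33) = 1*(-30) = -30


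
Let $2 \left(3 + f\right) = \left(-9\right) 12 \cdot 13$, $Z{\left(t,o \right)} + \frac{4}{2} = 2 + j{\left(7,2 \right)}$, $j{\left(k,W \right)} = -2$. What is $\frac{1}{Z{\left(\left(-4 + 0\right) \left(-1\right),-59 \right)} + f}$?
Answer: $- \frac{1}{707} \approx -0.0014144$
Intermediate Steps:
$Z{\left(t,o \right)} = -2$ ($Z{\left(t,o \right)} = -2 + \left(2 - 2\right) = -2 + 0 = -2$)
$f = -705$ ($f = -3 + \frac{\left(-9\right) 12 \cdot 13}{2} = -3 + \frac{\left(-108\right) 13}{2} = -3 + \frac{1}{2} \left(-1404\right) = -3 - 702 = -705$)
$\frac{1}{Z{\left(\left(-4 + 0\right) \left(-1\right),-59 \right)} + f} = \frac{1}{-2 - 705} = \frac{1}{-707} = - \frac{1}{707}$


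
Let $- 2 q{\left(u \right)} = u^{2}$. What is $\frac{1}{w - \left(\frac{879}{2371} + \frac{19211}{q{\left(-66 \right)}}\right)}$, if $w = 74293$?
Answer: $\frac{5164038}{383695509953} \approx 1.3459 \cdot 10^{-5}$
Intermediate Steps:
$q{\left(u \right)} = - \frac{u^{2}}{2}$
$\frac{1}{w - \left(\frac{879}{2371} + \frac{19211}{q{\left(-66 \right)}}\right)} = \frac{1}{74293 - \left(- \frac{19211}{2178} + \frac{879}{2371}\right)} = \frac{1}{74293 - \left(\frac{879}{2371} + \frac{19211}{\left(- \frac{1}{2}\right) 4356}\right)} = \frac{1}{74293 - \left(\frac{879}{2371} + \frac{19211}{-2178}\right)} = \frac{1}{74293 - - \frac{43634819}{5164038}} = \frac{1}{74293 + \left(- \frac{879}{2371} + \frac{19211}{2178}\right)} = \frac{1}{74293 + \frac{43634819}{5164038}} = \frac{1}{\frac{383695509953}{5164038}} = \frac{5164038}{383695509953}$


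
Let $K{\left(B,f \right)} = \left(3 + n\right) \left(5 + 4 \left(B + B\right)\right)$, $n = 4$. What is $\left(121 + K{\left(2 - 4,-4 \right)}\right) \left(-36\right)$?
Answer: $-1584$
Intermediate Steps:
$K{\left(B,f \right)} = 35 + 56 B$ ($K{\left(B,f \right)} = \left(3 + 4\right) \left(5 + 4 \left(B + B\right)\right) = 7 \left(5 + 4 \cdot 2 B\right) = 7 \left(5 + 8 B\right) = 35 + 56 B$)
$\left(121 + K{\left(2 - 4,-4 \right)}\right) \left(-36\right) = \left(121 + \left(35 + 56 \left(2 - 4\right)\right)\right) \left(-36\right) = \left(121 + \left(35 + 56 \left(-2\right)\right)\right) \left(-36\right) = \left(121 + \left(35 - 112\right)\right) \left(-36\right) = \left(121 - 77\right) \left(-36\right) = 44 \left(-36\right) = -1584$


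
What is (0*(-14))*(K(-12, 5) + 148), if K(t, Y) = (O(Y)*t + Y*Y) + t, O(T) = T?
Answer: 0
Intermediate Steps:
K(t, Y) = t + Y² + Y*t (K(t, Y) = (Y*t + Y*Y) + t = (Y*t + Y²) + t = (Y² + Y*t) + t = t + Y² + Y*t)
(0*(-14))*(K(-12, 5) + 148) = (0*(-14))*((-12 + 5² + 5*(-12)) + 148) = 0*((-12 + 25 - 60) + 148) = 0*(-47 + 148) = 0*101 = 0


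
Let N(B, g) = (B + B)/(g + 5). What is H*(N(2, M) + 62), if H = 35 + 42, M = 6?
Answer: 4802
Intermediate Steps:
N(B, g) = 2*B/(5 + g) (N(B, g) = (2*B)/(5 + g) = 2*B/(5 + g))
H = 77
H*(N(2, M) + 62) = 77*(2*2/(5 + 6) + 62) = 77*(2*2/11 + 62) = 77*(2*2*(1/11) + 62) = 77*(4/11 + 62) = 77*(686/11) = 4802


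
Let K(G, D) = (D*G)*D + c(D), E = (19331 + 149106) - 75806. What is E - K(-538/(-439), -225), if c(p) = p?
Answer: 13527534/439 ≈ 30814.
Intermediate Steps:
E = 92631 (E = 168437 - 75806 = 92631)
K(G, D) = D + G*D² (K(G, D) = (D*G)*D + D = G*D² + D = D + G*D²)
E - K(-538/(-439), -225) = 92631 - (-225)*(1 - (-121050)/(-439)) = 92631 - (-225)*(1 - (-121050)*(-1)/439) = 92631 - (-225)*(1 - 225*538/439) = 92631 - (-225)*(1 - 121050/439) = 92631 - (-225)*(-120611)/439 = 92631 - 1*27137475/439 = 92631 - 27137475/439 = 13527534/439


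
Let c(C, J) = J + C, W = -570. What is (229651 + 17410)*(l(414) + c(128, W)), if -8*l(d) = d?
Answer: -487945475/4 ≈ -1.2199e+8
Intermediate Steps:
c(C, J) = C + J
l(d) = -d/8
(229651 + 17410)*(l(414) + c(128, W)) = (229651 + 17410)*(-⅛*414 + (128 - 570)) = 247061*(-207/4 - 442) = 247061*(-1975/4) = -487945475/4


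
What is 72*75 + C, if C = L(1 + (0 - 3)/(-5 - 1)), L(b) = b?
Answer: 10803/2 ≈ 5401.5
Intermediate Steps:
C = 3/2 (C = 1 + (0 - 3)/(-5 - 1) = 1 - 3/(-6) = 1 - 3*(-⅙) = 1 + ½ = 3/2 ≈ 1.5000)
72*75 + C = 72*75 + 3/2 = 5400 + 3/2 = 10803/2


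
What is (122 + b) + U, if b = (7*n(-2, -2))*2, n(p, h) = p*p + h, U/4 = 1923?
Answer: 7842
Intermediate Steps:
U = 7692 (U = 4*1923 = 7692)
n(p, h) = h + p**2 (n(p, h) = p**2 + h = h + p**2)
b = 28 (b = (7*(-2 + (-2)**2))*2 = (7*(-2 + 4))*2 = (7*2)*2 = 14*2 = 28)
(122 + b) + U = (122 + 28) + 7692 = 150 + 7692 = 7842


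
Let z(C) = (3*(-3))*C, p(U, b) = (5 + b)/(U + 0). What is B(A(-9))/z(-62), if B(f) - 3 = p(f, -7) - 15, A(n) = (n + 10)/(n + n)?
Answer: 4/93 ≈ 0.043011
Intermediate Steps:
p(U, b) = (5 + b)/U
A(n) = (10 + n)/(2*n) (A(n) = (10 + n)/((2*n)) = (10 + n)*(1/(2*n)) = (10 + n)/(2*n))
z(C) = -9*C
B(f) = -12 - 2/f (B(f) = 3 + ((5 - 7)/f - 15) = 3 + (-2/f - 15) = 3 + (-15 - 2/f) = -12 - 2/f)
B(A(-9))/z(-62) = (-12 - 2*(-18/(10 - 9)))/((-9*(-62))) = (-12 - 2/((1/2)*(-1/9)*1))/558 = (-12 - 2/(-1/18))*(1/558) = (-12 - 2*(-18))*(1/558) = (-12 + 36)*(1/558) = 24*(1/558) = 4/93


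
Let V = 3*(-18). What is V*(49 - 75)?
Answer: 1404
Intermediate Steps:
V = -54
V*(49 - 75) = -54*(49 - 75) = -54*(-26) = 1404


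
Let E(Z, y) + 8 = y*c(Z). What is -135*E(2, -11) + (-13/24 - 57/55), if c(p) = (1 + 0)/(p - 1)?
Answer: 3383717/1320 ≈ 2563.4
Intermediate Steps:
c(p) = 1/(-1 + p)
E(Z, y) = -8 + y/(-1 + Z)
-135*E(2, -11) + (-13/24 - 57/55) = -135*(8 - 11 - 8*2)/(-1 + 2) + (-13/24 - 57/55) = -135*(8 - 11 - 16)/1 + (-13*1/24 - 57*1/55) = -135*(-19) + (-13/24 - 57/55) = -135*(-19) - 2083/1320 = 2565 - 2083/1320 = 3383717/1320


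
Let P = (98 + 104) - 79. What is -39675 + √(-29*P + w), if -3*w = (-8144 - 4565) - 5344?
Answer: -39675 + 2*√5514/3 ≈ -39626.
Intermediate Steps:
w = 18053/3 (w = -((-8144 - 4565) - 5344)/3 = -(-12709 - 5344)/3 = -⅓*(-18053) = 18053/3 ≈ 6017.7)
P = 123 (P = 202 - 79 = 123)
-39675 + √(-29*P + w) = -39675 + √(-29*123 + 18053/3) = -39675 + √(-3567 + 18053/3) = -39675 + √(7352/3) = -39675 + 2*√5514/3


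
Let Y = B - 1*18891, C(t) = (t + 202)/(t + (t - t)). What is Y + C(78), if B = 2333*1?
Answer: -645622/39 ≈ -16554.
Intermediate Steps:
B = 2333
C(t) = (202 + t)/t (C(t) = (202 + t)/(t + 0) = (202 + t)/t)
Y = -16558 (Y = 2333 - 1*18891 = 2333 - 18891 = -16558)
Y + C(78) = -16558 + (202 + 78)/78 = -16558 + (1/78)*280 = -16558 + 140/39 = -645622/39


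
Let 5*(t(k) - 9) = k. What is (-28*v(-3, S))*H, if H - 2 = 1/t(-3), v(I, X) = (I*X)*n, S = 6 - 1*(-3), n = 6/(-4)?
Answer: -2403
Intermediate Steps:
n = -3/2 (n = 6*(-¼) = -3/2 ≈ -1.5000)
S = 9 (S = 6 + 3 = 9)
v(I, X) = -3*I*X/2 (v(I, X) = (I*X)*(-3/2) = -3*I*X/2)
t(k) = 9 + k/5
H = 89/42 (H = 2 + 1/(9 + (⅕)*(-3)) = 2 + 1/(9 - ⅗) = 2 + 1/(42/5) = 2 + 5/42 = 89/42 ≈ 2.1190)
(-28*v(-3, S))*H = -(-42)*(-3)*9*(89/42) = -28*81/2*(89/42) = -1134*89/42 = -2403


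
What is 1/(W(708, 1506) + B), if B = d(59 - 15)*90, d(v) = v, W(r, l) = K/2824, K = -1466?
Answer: 1412/5590787 ≈ 0.00025256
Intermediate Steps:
W(r, l) = -733/1412 (W(r, l) = -1466/2824 = -1466*1/2824 = -733/1412)
B = 3960 (B = (59 - 15)*90 = 44*90 = 3960)
1/(W(708, 1506) + B) = 1/(-733/1412 + 3960) = 1/(5590787/1412) = 1412/5590787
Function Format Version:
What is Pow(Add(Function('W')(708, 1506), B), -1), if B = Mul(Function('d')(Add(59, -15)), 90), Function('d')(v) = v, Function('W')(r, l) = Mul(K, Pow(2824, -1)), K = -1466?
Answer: Rational(1412, 5590787) ≈ 0.00025256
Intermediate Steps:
Function('W')(r, l) = Rational(-733, 1412) (Function('W')(r, l) = Mul(-1466, Pow(2824, -1)) = Mul(-1466, Rational(1, 2824)) = Rational(-733, 1412))
B = 3960 (B = Mul(Add(59, -15), 90) = Mul(44, 90) = 3960)
Pow(Add(Function('W')(708, 1506), B), -1) = Pow(Add(Rational(-733, 1412), 3960), -1) = Pow(Rational(5590787, 1412), -1) = Rational(1412, 5590787)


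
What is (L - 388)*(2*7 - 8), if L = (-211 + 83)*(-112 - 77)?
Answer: 142824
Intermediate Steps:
L = 24192 (L = -128*(-189) = 24192)
(L - 388)*(2*7 - 8) = (24192 - 388)*(2*7 - 8) = 23804*(14 - 8) = 23804*6 = 142824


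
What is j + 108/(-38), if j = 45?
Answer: 801/19 ≈ 42.158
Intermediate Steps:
j + 108/(-38) = 45 + 108/(-38) = 45 + 108*(-1/38) = 45 - 54/19 = 801/19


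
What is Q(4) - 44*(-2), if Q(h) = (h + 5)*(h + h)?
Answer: 160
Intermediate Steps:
Q(h) = 2*h*(5 + h) (Q(h) = (5 + h)*(2*h) = 2*h*(5 + h))
Q(4) - 44*(-2) = 2*4*(5 + 4) - 44*(-2) = 2*4*9 + 88 = 72 + 88 = 160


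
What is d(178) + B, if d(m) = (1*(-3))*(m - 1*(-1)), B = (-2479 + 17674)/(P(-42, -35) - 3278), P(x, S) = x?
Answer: -359607/664 ≈ -541.58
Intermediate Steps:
B = -3039/664 (B = (-2479 + 17674)/(-42 - 3278) = 15195/(-3320) = 15195*(-1/3320) = -3039/664 ≈ -4.5768)
d(m) = -3 - 3*m (d(m) = -3*(m + 1) = -3*(1 + m) = -3 - 3*m)
d(178) + B = (-3 - 3*178) - 3039/664 = (-3 - 534) - 3039/664 = -537 - 3039/664 = -359607/664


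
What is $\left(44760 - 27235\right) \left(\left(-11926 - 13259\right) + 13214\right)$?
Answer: $-209791775$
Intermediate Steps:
$\left(44760 - 27235\right) \left(\left(-11926 - 13259\right) + 13214\right) = 17525 \left(-25185 + 13214\right) = 17525 \left(-11971\right) = -209791775$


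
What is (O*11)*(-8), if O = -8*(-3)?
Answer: -2112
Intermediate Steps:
O = 24
(O*11)*(-8) = (24*11)*(-8) = 264*(-8) = -2112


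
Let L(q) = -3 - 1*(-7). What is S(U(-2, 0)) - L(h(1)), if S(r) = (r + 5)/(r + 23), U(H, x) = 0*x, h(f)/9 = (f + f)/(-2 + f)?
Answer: -87/23 ≈ -3.7826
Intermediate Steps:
h(f) = 18*f/(-2 + f) (h(f) = 9*((f + f)/(-2 + f)) = 9*((2*f)/(-2 + f)) = 9*(2*f/(-2 + f)) = 18*f/(-2 + f))
U(H, x) = 0
L(q) = 4 (L(q) = -3 + 7 = 4)
S(r) = (5 + r)/(23 + r)
S(U(-2, 0)) - L(h(1)) = (5 + 0)/(23 + 0) - 1*4 = 5/23 - 4 = -87/23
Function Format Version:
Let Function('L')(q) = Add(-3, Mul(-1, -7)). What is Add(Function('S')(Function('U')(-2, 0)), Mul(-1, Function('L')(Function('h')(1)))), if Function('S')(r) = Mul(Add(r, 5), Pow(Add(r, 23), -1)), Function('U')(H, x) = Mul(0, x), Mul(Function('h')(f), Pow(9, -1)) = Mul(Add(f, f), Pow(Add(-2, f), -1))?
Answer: Rational(-87, 23) ≈ -3.7826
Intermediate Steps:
Function('h')(f) = Mul(18, f, Pow(Add(-2, f), -1)) (Function('h')(f) = Mul(9, Mul(Add(f, f), Pow(Add(-2, f), -1))) = Mul(9, Mul(Mul(2, f), Pow(Add(-2, f), -1))) = Mul(9, Mul(2, f, Pow(Add(-2, f), -1))) = Mul(18, f, Pow(Add(-2, f), -1)))
Function('U')(H, x) = 0
Function('L')(q) = 4 (Function('L')(q) = Add(-3, 7) = 4)
Function('S')(r) = Mul(Pow(Add(23, r), -1), Add(5, r)) (Function('S')(r) = Mul(Add(5, r), Pow(Add(23, r), -1)) = Mul(Pow(Add(23, r), -1), Add(5, r)))
Add(Function('S')(Function('U')(-2, 0)), Mul(-1, Function('L')(Function('h')(1)))) = Add(Mul(Pow(Add(23, 0), -1), Add(5, 0)), Mul(-1, 4)) = Add(Mul(Pow(23, -1), 5), -4) = Add(Mul(Rational(1, 23), 5), -4) = Add(Rational(5, 23), -4) = Rational(-87, 23)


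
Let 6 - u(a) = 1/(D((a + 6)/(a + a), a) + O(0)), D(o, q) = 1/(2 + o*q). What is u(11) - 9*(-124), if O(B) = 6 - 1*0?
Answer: 143595/128 ≈ 1121.8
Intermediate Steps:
O(B) = 6 (O(B) = 6 + 0 = 6)
u(a) = 6 - 1/(6 + 1/(5 + a/2)) (u(a) = 6 - 1/(1/(2 + ((a + 6)/(a + a))*a) + 6) = 6 - 1/(1/(2 + ((6 + a)/((2*a)))*a) + 6) = 6 - 1/(1/(2 + ((6 + a)*(1/(2*a)))*a) + 6) = 6 - 1/(1/(2 + ((6 + a)/(2*a))*a) + 6) = 6 - 1/(1/(2 + (3 + a/2)) + 6) = 6 - 1/(1/(5 + a/2) + 6) = 6 - 1/(6 + 1/(5 + a/2)))
u(11) - 9*(-124) = (362 + 35*11)/(2*(31 + 3*11)) - 9*(-124) = (362 + 385)/(2*(31 + 33)) + 1116 = (1/2)*747/64 + 1116 = (1/2)*(1/64)*747 + 1116 = 747/128 + 1116 = 143595/128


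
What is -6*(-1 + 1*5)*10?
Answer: -240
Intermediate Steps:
-6*(-1 + 1*5)*10 = -6*(-1 + 5)*10 = -6*4*10 = -24*10 = -240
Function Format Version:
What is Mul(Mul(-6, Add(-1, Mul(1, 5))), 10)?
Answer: -240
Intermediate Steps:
Mul(Mul(-6, Add(-1, Mul(1, 5))), 10) = Mul(Mul(-6, Add(-1, 5)), 10) = Mul(Mul(-6, 4), 10) = Mul(-24, 10) = -240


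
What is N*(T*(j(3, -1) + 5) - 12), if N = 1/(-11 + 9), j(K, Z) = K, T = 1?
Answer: 2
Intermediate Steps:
N = -1/2 (N = 1/(-2) = -1/2 ≈ -0.50000)
N*(T*(j(3, -1) + 5) - 12) = -(1*(3 + 5) - 12)/2 = -(1*8 - 12)/2 = -(8 - 12)/2 = -1/2*(-4) = 2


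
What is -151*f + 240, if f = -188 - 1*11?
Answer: 30289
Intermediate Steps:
f = -199 (f = -188 - 11 = -199)
-151*f + 240 = -151*(-199) + 240 = 30049 + 240 = 30289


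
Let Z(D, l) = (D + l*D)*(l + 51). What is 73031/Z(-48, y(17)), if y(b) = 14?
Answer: -73031/46800 ≈ -1.5605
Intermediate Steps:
Z(D, l) = (51 + l)*(D + D*l) (Z(D, l) = (D + D*l)*(51 + l) = (51 + l)*(D + D*l))
73031/Z(-48, y(17)) = 73031/((-48*(51 + 14**2 + 52*14))) = 73031/((-48*(51 + 196 + 728))) = 73031/((-48*975)) = 73031/(-46800) = 73031*(-1/46800) = -73031/46800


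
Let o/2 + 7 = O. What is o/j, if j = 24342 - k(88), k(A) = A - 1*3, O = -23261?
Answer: -46536/24257 ≈ -1.9185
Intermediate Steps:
k(A) = -3 + A (k(A) = A - 3 = -3 + A)
o = -46536 (o = -14 + 2*(-23261) = -14 - 46522 = -46536)
j = 24257 (j = 24342 - (-3 + 88) = 24342 - 1*85 = 24342 - 85 = 24257)
o/j = -46536/24257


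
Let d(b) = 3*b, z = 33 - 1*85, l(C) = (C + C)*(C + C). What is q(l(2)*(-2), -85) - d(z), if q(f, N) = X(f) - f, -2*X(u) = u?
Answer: 204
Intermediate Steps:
l(C) = 4*C**2 (l(C) = (2*C)*(2*C) = 4*C**2)
X(u) = -u/2
q(f, N) = -3*f/2 (q(f, N) = -f/2 - f = -3*f/2)
z = -52 (z = 33 - 85 = -52)
q(l(2)*(-2), -85) - d(z) = -3*4*2**2*(-2)/2 - 3*(-52) = -3*4*4*(-2)/2 - 1*(-156) = -24*(-2) + 156 = -3/2*(-32) + 156 = 48 + 156 = 204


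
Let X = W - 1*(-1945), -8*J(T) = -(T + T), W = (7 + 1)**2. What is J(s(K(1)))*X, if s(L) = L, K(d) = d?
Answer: 2009/4 ≈ 502.25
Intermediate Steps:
W = 64 (W = 8**2 = 64)
J(T) = T/4 (J(T) = -(-1)*(T + T)/8 = -(-1)*2*T/8 = -(-1)*T/4 = T/4)
X = 2009 (X = 64 - 1*(-1945) = 64 + 1945 = 2009)
J(s(K(1)))*X = ((1/4)*1)*2009 = (1/4)*2009 = 2009/4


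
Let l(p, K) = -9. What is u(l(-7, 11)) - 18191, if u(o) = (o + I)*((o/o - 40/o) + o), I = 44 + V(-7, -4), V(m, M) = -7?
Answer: -164615/9 ≈ -18291.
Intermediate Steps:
I = 37 (I = 44 - 7 = 37)
u(o) = (37 + o)*(1 + o - 40/o) (u(o) = (o + 37)*((o/o - 40/o) + o) = (37 + o)*((1 - 40/o) + o) = (37 + o)*(1 + o - 40/o))
u(l(-7, 11)) - 18191 = (-3 + (-9)² - 1480/(-9) + 38*(-9)) - 18191 = (-3 + 81 - 1480*(-⅑) - 342) - 18191 = (-3 + 81 + 1480/9 - 342) - 18191 = -896/9 - 18191 = -164615/9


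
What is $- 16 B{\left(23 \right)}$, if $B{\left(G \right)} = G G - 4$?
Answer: $-8400$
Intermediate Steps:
$B{\left(G \right)} = -4 + G^{2}$ ($B{\left(G \right)} = G^{2} - 4 = -4 + G^{2}$)
$- 16 B{\left(23 \right)} = - 16 \left(-4 + 23^{2}\right) = - 16 \left(-4 + 529\right) = \left(-16\right) 525 = -8400$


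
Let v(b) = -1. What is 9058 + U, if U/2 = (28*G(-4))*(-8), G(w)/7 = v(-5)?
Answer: 12194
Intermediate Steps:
G(w) = -7 (G(w) = 7*(-1) = -7)
U = 3136 (U = 2*((28*(-7))*(-8)) = 2*(-196*(-8)) = 2*1568 = 3136)
9058 + U = 9058 + 3136 = 12194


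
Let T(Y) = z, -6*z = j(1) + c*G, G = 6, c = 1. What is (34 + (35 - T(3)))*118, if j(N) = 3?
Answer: 8319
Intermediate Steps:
z = -3/2 (z = -(3 + 1*6)/6 = -(3 + 6)/6 = -⅙*9 = -3/2 ≈ -1.5000)
T(Y) = -3/2
(34 + (35 - T(3)))*118 = (34 + (35 - 1*(-3/2)))*118 = (34 + (35 + 3/2))*118 = (34 + 73/2)*118 = (141/2)*118 = 8319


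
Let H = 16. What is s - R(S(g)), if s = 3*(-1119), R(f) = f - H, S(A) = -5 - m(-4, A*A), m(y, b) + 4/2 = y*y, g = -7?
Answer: -3322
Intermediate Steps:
m(y, b) = -2 + y² (m(y, b) = -2 + y*y = -2 + y²)
S(A) = -19 (S(A) = -5 - (-2 + (-4)²) = -5 - (-2 + 16) = -5 - 1*14 = -5 - 14 = -19)
R(f) = -16 + f (R(f) = f - 1*16 = f - 16 = -16 + f)
s = -3357
s - R(S(g)) = -3357 - (-16 - 19) = -3357 - 1*(-35) = -3357 + 35 = -3322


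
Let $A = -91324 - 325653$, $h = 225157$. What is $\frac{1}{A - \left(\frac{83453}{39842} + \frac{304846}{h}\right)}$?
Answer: $- \frac{8970705194}{3740608675379991} \approx -2.3982 \cdot 10^{-6}$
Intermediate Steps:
$A = -416977$ ($A = -91324 - 325653 = -416977$)
$\frac{1}{A - \left(\frac{83453}{39842} + \frac{304846}{h}\right)} = \frac{1}{-416977 - \left(\frac{83453}{39842} + \frac{304846}{225157}\right)} = \frac{1}{-416977 - \frac{30935701453}{8970705194}} = \frac{1}{- \frac{3740608675379991}{8970705194}} = - \frac{8970705194}{3740608675379991}$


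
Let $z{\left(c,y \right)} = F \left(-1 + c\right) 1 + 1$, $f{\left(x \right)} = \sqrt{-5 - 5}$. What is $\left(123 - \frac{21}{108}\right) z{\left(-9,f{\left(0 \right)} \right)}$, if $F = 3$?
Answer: $- \frac{128209}{36} \approx -3561.4$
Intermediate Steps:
$f{\left(x \right)} = i \sqrt{10}$ ($f{\left(x \right)} = \sqrt{-10} = i \sqrt{10}$)
$z{\left(c,y \right)} = -2 + 3 c$ ($z{\left(c,y \right)} = 3 \left(-1 + c\right) 1 + 1 = \left(-3 + 3 c\right) 1 + 1 = \left(-3 + 3 c\right) + 1 = -2 + 3 c$)
$\left(123 - \frac{21}{108}\right) z{\left(-9,f{\left(0 \right)} \right)} = \left(123 - \frac{21}{108}\right) \left(-2 + 3 \left(-9\right)\right) = \left(123 - \frac{7}{36}\right) \left(-2 - 27\right) = \left(123 - \frac{7}{36}\right) \left(-29\right) = \frac{4421}{36} \left(-29\right) = - \frac{128209}{36}$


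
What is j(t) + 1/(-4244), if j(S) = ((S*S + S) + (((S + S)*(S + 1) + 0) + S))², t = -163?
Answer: 26523697198099/4244 ≈ 6.2497e+9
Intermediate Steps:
j(S) = (S² + 2*S + 2*S*(1 + S))² (j(S) = ((S² + S) + (((2*S)*(1 + S) + 0) + S))² = ((S + S²) + ((2*S*(1 + S) + 0) + S))² = ((S + S²) + (2*S*(1 + S) + S))² = ((S + S²) + (S + 2*S*(1 + S)))² = (S² + 2*S + 2*S*(1 + S))²)
j(t) + 1/(-4244) = (-163)²*(4 + 3*(-163))² + 1/(-4244) = 26569*(4 - 489)² - 1/4244 = 26569*(-485)² - 1/4244 = 26569*235225 - 1/4244 = 6249693025 - 1/4244 = 26523697198099/4244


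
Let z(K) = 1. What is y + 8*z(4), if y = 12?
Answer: 20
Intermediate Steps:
y + 8*z(4) = 12 + 8*1 = 12 + 8 = 20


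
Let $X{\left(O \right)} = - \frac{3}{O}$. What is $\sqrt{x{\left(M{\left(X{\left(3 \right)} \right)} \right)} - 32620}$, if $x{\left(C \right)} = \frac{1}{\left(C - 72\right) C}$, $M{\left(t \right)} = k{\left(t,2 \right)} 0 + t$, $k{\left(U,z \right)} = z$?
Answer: $\frac{i \sqrt{173831907}}{73} \approx 180.61 i$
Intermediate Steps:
$M{\left(t \right)} = t$ ($M{\left(t \right)} = 2 \cdot 0 + t = 0 + t = t$)
$x{\left(C \right)} = \frac{1}{C \left(-72 + C\right)}$ ($x{\left(C \right)} = \frac{1}{\left(-72 + C\right) C} = \frac{1}{C \left(-72 + C\right)}$)
$\sqrt{x{\left(M{\left(X{\left(3 \right)} \right)} \right)} - 32620} = \sqrt{\frac{1}{- \frac{3}{3} \left(-72 - \frac{3}{3}\right)} - 32620} = \sqrt{\frac{1}{\left(-3\right) \frac{1}{3} \left(-72 - 1\right)} - 32620} = \sqrt{\frac{1}{\left(-1\right) \left(-72 - 1\right)} - 32620} = \sqrt{- \frac{1}{-73} - 32620} = \sqrt{\left(-1\right) \left(- \frac{1}{73}\right) - 32620} = \sqrt{\frac{1}{73} - 32620} = \sqrt{- \frac{2381259}{73}} = \frac{i \sqrt{173831907}}{73}$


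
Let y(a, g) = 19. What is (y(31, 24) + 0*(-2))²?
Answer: 361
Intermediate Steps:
(y(31, 24) + 0*(-2))² = (19 + 0*(-2))² = (19 + 0)² = 19² = 361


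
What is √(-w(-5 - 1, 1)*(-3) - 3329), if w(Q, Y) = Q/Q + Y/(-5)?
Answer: I*√83165/5 ≈ 57.677*I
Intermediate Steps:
w(Q, Y) = 1 - Y/5 (w(Q, Y) = 1 + Y*(-⅕) = 1 - Y/5)
√(-w(-5 - 1, 1)*(-3) - 3329) = √(-(1 - ⅕*1)*(-3) - 3329) = √(-(1 - ⅕)*(-3) - 3329) = √(-1*⅘*(-3) - 3329) = √(-⅘*(-3) - 3329) = √(12/5 - 3329) = √(-16633/5) = I*√83165/5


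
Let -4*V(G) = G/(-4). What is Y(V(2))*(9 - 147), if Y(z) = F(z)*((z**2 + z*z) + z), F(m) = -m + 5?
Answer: -13455/128 ≈ -105.12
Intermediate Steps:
F(m) = 5 - m
V(G) = G/16 (V(G) = -G/(4*(-4)) = -G*(-1)/(4*4) = -(-1)*G/16 = G/16)
Y(z) = (5 - z)*(z + 2*z**2) (Y(z) = (5 - z)*((z**2 + z*z) + z) = (5 - z)*((z**2 + z**2) + z) = (5 - z)*(2*z**2 + z) = (5 - z)*(z + 2*z**2))
Y(V(2))*(9 - 147) = (-(1/16)*2*(1 + 2*((1/16)*2))*(-5 + (1/16)*2))*(9 - 147) = -1*1/8*(1 + 2*(1/8))*(-5 + 1/8)*(-138) = -1*1/8*(1 + 1/4)*(-39/8)*(-138) = -1*1/8*5/4*(-39/8)*(-138) = (195/256)*(-138) = -13455/128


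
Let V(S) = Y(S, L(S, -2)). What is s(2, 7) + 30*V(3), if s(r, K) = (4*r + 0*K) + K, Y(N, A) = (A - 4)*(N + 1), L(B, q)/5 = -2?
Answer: -1665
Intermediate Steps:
L(B, q) = -10 (L(B, q) = 5*(-2) = -10)
Y(N, A) = (1 + N)*(-4 + A) (Y(N, A) = (-4 + A)*(1 + N) = (1 + N)*(-4 + A))
V(S) = -14 - 14*S (V(S) = -4 - 10 - 4*S - 10*S = -14 - 14*S)
s(r, K) = K + 4*r (s(r, K) = (4*r + 0) + K = 4*r + K = K + 4*r)
s(2, 7) + 30*V(3) = (7 + 4*2) + 30*(-14 - 14*3) = (7 + 8) + 30*(-14 - 42) = 15 + 30*(-56) = 15 - 1680 = -1665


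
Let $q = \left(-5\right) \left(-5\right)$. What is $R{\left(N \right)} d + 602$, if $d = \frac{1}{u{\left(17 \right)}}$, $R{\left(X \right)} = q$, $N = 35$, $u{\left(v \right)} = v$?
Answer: $\frac{10259}{17} \approx 603.47$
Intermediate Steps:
$q = 25$
$R{\left(X \right)} = 25$
$d = \frac{1}{17} \approx 0.058824$
$R{\left(N \right)} d + 602 = 25 \cdot \frac{1}{17} + 602 = \frac{25}{17} + 602 = \frac{10259}{17}$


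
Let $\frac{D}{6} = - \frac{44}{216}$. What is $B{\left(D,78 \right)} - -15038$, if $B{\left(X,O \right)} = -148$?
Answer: $14890$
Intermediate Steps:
$D = - \frac{11}{9}$ ($D = 6 \left(- \frac{44}{216}\right) = 6 \left(\left(-1\right) \frac{11}{54}\right) = 6 \left(- \frac{11}{54}\right) = - \frac{11}{9} \approx -1.2222$)
$B{\left(D,78 \right)} - -15038 = -148 - -15038 = -148 + 15038 = 14890$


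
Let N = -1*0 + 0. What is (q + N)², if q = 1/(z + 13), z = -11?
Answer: ¼ ≈ 0.25000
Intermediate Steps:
N = 0 (N = 0 + 0 = 0)
q = ½ (q = 1/(-11 + 13) = 1/2 = ½ ≈ 0.50000)
(q + N)² = (½ + 0)² = (½)² = ¼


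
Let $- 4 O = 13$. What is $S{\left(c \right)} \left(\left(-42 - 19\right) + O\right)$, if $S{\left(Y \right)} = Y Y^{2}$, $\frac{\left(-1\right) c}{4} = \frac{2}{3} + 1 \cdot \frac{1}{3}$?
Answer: $4112$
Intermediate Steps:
$O = - \frac{13}{4}$ ($O = \left(- \frac{1}{4}\right) 13 = - \frac{13}{4} \approx -3.25$)
$c = -4$ ($c = - 4 \left(\frac{2}{3} + 1 \cdot \frac{1}{3}\right) = - 4 \left(2 \cdot \frac{1}{3} + 1 \cdot \frac{1}{3}\right) = - 4 \left(\frac{2}{3} + \frac{1}{3}\right) = \left(-4\right) 1 = -4$)
$S{\left(Y \right)} = Y^{3}$
$S{\left(c \right)} \left(\left(-42 - 19\right) + O\right) = \left(-4\right)^{3} \left(\left(-42 - 19\right) - \frac{13}{4}\right) = - 64 \left(\left(-42 - 19\right) - \frac{13}{4}\right) = - 64 \left(-61 - \frac{13}{4}\right) = \left(-64\right) \left(- \frac{257}{4}\right) = 4112$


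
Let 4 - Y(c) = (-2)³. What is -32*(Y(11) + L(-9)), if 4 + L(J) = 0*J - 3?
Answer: -160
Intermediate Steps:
Y(c) = 12 (Y(c) = 4 - 1*(-2)³ = 4 - 1*(-8) = 4 + 8 = 12)
L(J) = -7 (L(J) = -4 + (0*J - 3) = -4 + (0 - 3) = -4 - 3 = -7)
-32*(Y(11) + L(-9)) = -32*(12 - 7) = -32*5 = -160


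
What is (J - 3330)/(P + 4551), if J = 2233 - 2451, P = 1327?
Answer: -1774/2939 ≈ -0.60361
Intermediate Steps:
J = -218
(J - 3330)/(P + 4551) = (-218 - 3330)/(1327 + 4551) = -3548/5878 = -3548*1/5878 = -1774/2939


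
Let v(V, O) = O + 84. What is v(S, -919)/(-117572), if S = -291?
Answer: 835/117572 ≈ 0.0071020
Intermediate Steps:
v(V, O) = 84 + O
v(S, -919)/(-117572) = (84 - 919)/(-117572) = -835*(-1/117572) = 835/117572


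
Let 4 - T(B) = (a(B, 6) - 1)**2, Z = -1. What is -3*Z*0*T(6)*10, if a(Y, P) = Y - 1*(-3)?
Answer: 0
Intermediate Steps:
a(Y, P) = 3 + Y (a(Y, P) = Y + 3 = 3 + Y)
T(B) = 4 - (2 + B)**2 (T(B) = 4 - ((3 + B) - 1)**2 = 4 - (2 + B)**2)
-3*Z*0*T(6)*10 = -3*(-1*0)*(4 - (2 + 6)**2)*10 = -0*(4 - 1*8**2)*10 = -0*(4 - 1*64)*10 = -0*(4 - 64)*10 = -0*(-60)*10 = -3*0*10 = 0*10 = 0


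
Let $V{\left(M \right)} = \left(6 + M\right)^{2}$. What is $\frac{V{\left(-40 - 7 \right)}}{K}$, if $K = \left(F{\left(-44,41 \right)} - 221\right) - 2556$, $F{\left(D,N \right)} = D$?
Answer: $- \frac{1681}{2821} \approx -0.59589$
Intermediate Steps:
$K = -2821$ ($K = \left(-44 - 221\right) - 2556 = -265 - 2556 = -2821$)
$\frac{V{\left(-40 - 7 \right)}}{K} = \frac{\left(6 - 47\right)^{2}}{-2821} = \left(6 - 47\right)^{2} \left(- \frac{1}{2821}\right) = \left(-41\right)^{2} \left(- \frac{1}{2821}\right) = 1681 \left(- \frac{1}{2821}\right) = - \frac{1681}{2821}$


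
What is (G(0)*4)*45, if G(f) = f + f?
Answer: 0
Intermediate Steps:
G(f) = 2*f
(G(0)*4)*45 = ((2*0)*4)*45 = (0*4)*45 = 0*45 = 0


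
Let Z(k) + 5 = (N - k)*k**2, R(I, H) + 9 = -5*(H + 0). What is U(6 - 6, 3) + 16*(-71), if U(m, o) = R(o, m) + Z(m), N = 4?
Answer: -1150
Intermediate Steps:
R(I, H) = -9 - 5*H (R(I, H) = -9 - 5*(H + 0) = -9 - 5*H)
Z(k) = -5 + k**2*(4 - k) (Z(k) = -5 + (4 - k)*k**2 = -5 + k**2*(4 - k))
U(m, o) = -14 - m**3 - 5*m + 4*m**2 (U(m, o) = (-9 - 5*m) + (-5 - m**3 + 4*m**2) = -14 - m**3 - 5*m + 4*m**2)
U(6 - 6, 3) + 16*(-71) = (-14 - (6 - 6)**3 - 5*(6 - 6) + 4*(6 - 6)**2) + 16*(-71) = (-14 - 1*0**3 - 5*0 + 4*0**2) - 1136 = (-14 - 1*0 + 0 + 4*0) - 1136 = (-14 + 0 + 0 + 0) - 1136 = -14 - 1136 = -1150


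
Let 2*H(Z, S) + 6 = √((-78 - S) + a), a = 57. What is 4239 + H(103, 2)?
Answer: 4236 + I*√23/2 ≈ 4236.0 + 2.3979*I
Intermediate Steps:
H(Z, S) = -3 + √(-21 - S)/2 (H(Z, S) = -3 + √((-78 - S) + 57)/2 = -3 + √(-21 - S)/2)
4239 + H(103, 2) = 4239 + (-3 + √(-21 - 1*2)/2) = 4239 + (-3 + √(-21 - 2)/2) = 4239 + (-3 + √(-23)/2) = 4239 + (-3 + (I*√23)/2) = 4239 + (-3 + I*√23/2) = 4236 + I*√23/2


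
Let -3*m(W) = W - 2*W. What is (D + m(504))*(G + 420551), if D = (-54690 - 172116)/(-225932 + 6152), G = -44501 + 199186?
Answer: 1780827401138/18315 ≈ 9.7233e+7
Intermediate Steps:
G = 154685
m(W) = W/3 (m(W) = -(W - 2*W)/3 = -(-1)*W/3 = W/3)
D = 37801/36630 (D = -226806/(-219780) = -226806*(-1/219780) = 37801/36630 ≈ 1.0320)
(D + m(504))*(G + 420551) = (37801/36630 + (1/3)*504)*(154685 + 420551) = (37801/36630 + 168)*575236 = (6191641/36630)*575236 = 1780827401138/18315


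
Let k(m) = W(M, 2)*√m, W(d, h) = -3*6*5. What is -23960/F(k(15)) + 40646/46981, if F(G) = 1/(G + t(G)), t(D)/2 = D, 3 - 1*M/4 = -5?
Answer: 40646/46981 + 6469200*√15 ≈ 2.5055e+7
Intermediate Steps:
M = 32 (M = 12 - 4*(-5) = 12 + 20 = 32)
t(D) = 2*D
W(d, h) = -90 (W(d, h) = -18*5 = -90)
k(m) = -90*√m
F(G) = 1/(3*G) (F(G) = 1/(G + 2*G) = 1/(3*G))
-23960/F(k(15)) + 40646/46981 = -23960*(-270*√15) + 40646/46981 = -(-6469200)*√15 + 40646/46981 = 6469200*√15 + 40646/46981 = 40646/46981 + 6469200*√15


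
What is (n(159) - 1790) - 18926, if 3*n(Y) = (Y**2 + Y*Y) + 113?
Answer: -11473/3 ≈ -3824.3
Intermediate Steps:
n(Y) = 113/3 + 2*Y**2/3 (n(Y) = ((Y**2 + Y*Y) + 113)/3 = ((Y**2 + Y**2) + 113)/3 = (2*Y**2 + 113)/3 = (113 + 2*Y**2)/3 = 113/3 + 2*Y**2/3)
(n(159) - 1790) - 18926 = ((113/3 + (2/3)*159**2) - 1790) - 18926 = ((113/3 + (2/3)*25281) - 1790) - 18926 = ((113/3 + 16854) - 1790) - 18926 = (50675/3 - 1790) - 18926 = 45305/3 - 18926 = -11473/3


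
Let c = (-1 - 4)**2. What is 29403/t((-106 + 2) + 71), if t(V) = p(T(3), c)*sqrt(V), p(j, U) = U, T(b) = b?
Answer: -891*I*sqrt(33)/25 ≈ -204.74*I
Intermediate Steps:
c = 25 (c = (-5)**2 = 25)
t(V) = 25*sqrt(V)
29403/t((-106 + 2) + 71) = 29403/((25*sqrt((-106 + 2) + 71))) = 29403/((25*sqrt(-104 + 71))) = 29403/((25*sqrt(-33))) = 29403/((25*(I*sqrt(33)))) = 29403/((25*I*sqrt(33))) = 29403*(-I*sqrt(33)/825) = -891*I*sqrt(33)/25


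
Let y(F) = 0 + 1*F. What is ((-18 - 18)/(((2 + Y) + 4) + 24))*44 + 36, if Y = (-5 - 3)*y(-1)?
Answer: -108/19 ≈ -5.6842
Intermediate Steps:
y(F) = F (y(F) = 0 + F = F)
Y = 8 (Y = (-5 - 3)*(-1) = -8*(-1) = 8)
((-18 - 18)/(((2 + Y) + 4) + 24))*44 + 36 = ((-18 - 18)/(((2 + 8) + 4) + 24))*44 + 36 = -36/((10 + 4) + 24)*44 + 36 = -36/(14 + 24)*44 + 36 = -36/38*44 + 36 = -36*1/38*44 + 36 = -18/19*44 + 36 = -792/19 + 36 = -108/19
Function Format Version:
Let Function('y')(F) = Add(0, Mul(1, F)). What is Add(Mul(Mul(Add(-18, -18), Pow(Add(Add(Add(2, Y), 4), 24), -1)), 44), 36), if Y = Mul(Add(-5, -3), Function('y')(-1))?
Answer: Rational(-108, 19) ≈ -5.6842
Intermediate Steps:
Function('y')(F) = F (Function('y')(F) = Add(0, F) = F)
Y = 8 (Y = Mul(Add(-5, -3), -1) = Mul(-8, -1) = 8)
Add(Mul(Mul(Add(-18, -18), Pow(Add(Add(Add(2, Y), 4), 24), -1)), 44), 36) = Add(Mul(Mul(Add(-18, -18), Pow(Add(Add(Add(2, 8), 4), 24), -1)), 44), 36) = Add(Mul(Mul(-36, Pow(Add(Add(10, 4), 24), -1)), 44), 36) = Add(Mul(Mul(-36, Pow(Add(14, 24), -1)), 44), 36) = Add(Mul(Mul(-36, Pow(38, -1)), 44), 36) = Add(Mul(Mul(-36, Rational(1, 38)), 44), 36) = Add(Mul(Rational(-18, 19), 44), 36) = Add(Rational(-792, 19), 36) = Rational(-108, 19)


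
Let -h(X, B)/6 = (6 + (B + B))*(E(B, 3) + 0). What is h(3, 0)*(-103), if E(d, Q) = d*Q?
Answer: 0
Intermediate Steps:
E(d, Q) = Q*d
h(X, B) = -18*B*(6 + 2*B) (h(X, B) = -6*(6 + (B + B))*(3*B + 0) = -6*(6 + 2*B)*3*B = -18*B*(6 + 2*B))
h(3, 0)*(-103) = -36*0*(3 + 0)*(-103) = -36*0*3*(-103) = 0*(-103) = 0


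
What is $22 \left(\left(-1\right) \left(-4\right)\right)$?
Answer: $88$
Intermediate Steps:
$22 \left(\left(-1\right) \left(-4\right)\right) = 22 \cdot 4 = 88$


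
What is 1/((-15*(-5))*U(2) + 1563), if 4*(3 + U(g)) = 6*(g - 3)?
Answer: 2/2451 ≈ 0.00081599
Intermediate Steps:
U(g) = -15/2 + 3*g/2 (U(g) = -3 + (6*(g - 3))/4 = -3 + (6*(-3 + g))/4 = -3 + (-18 + 6*g)/4 = -3 + (-9/2 + 3*g/2) = -15/2 + 3*g/2)
1/((-15*(-5))*U(2) + 1563) = 1/((-15*(-5))*(-15/2 + (3/2)*2) + 1563) = 1/(75*(-15/2 + 3) + 1563) = 1/(75*(-9/2) + 1563) = 1/(-675/2 + 1563) = 1/(2451/2) = 2/2451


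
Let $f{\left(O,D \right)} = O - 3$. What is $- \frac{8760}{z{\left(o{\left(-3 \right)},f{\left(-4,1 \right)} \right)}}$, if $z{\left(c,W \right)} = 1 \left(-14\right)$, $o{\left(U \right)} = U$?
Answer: $\frac{4380}{7} \approx 625.71$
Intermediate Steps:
$f{\left(O,D \right)} = -3 + O$
$z{\left(c,W \right)} = -14$
$- \frac{8760}{z{\left(o{\left(-3 \right)},f{\left(-4,1 \right)} \right)}} = - \frac{8760}{-14} = \left(-8760\right) \left(- \frac{1}{14}\right) = \frac{4380}{7}$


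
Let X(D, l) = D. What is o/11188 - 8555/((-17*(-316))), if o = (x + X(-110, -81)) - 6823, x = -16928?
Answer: -27986829/7512742 ≈ -3.7252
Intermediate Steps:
o = -23861 (o = (-16928 - 110) - 6823 = -17038 - 6823 = -23861)
o/11188 - 8555/((-17*(-316))) = -23861/11188 - 8555/((-17*(-316))) = -23861*1/11188 - 8555/5372 = -23861/11188 - 8555*1/5372 = -23861/11188 - 8555/5372 = -27986829/7512742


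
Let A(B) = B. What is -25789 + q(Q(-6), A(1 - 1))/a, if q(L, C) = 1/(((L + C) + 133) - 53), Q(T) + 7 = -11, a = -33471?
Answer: -53517384379/2075202 ≈ -25789.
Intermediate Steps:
Q(T) = -18 (Q(T) = -7 - 11 = -18)
q(L, C) = 1/(80 + C + L) (q(L, C) = 1/(((C + L) + 133) - 53) = 1/((133 + C + L) - 53) = 1/(80 + C + L))
-25789 + q(Q(-6), A(1 - 1))/a = -25789 + 1/((80 + (1 - 1) - 18)*(-33471)) = -25789 - 1/33471/(80 + 0 - 18) = -25789 - 1/33471/62 = -25789 + (1/62)*(-1/33471) = -25789 - 1/2075202 = -53517384379/2075202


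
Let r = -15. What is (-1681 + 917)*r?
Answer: 11460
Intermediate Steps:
(-1681 + 917)*r = (-1681 + 917)*(-15) = -764*(-15) = 11460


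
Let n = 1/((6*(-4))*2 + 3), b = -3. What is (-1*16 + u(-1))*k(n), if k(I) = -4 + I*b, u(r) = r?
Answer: 1003/15 ≈ 66.867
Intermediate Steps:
n = -1/45 (n = 1/(-24*2 + 3) = 1/(-48 + 3) = 1/(-45) = -1/45 ≈ -0.022222)
k(I) = -4 - 3*I (k(I) = -4 + I*(-3) = -4 - 3*I)
(-1*16 + u(-1))*k(n) = (-1*16 - 1)*(-4 - 3*(-1/45)) = (-16 - 1)*(-4 + 1/15) = -17*(-59/15) = 1003/15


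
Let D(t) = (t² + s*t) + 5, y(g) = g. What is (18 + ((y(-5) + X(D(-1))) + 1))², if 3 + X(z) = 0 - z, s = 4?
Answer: 81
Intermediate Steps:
D(t) = 5 + t² + 4*t (D(t) = (t² + 4*t) + 5 = 5 + t² + 4*t)
X(z) = -3 - z (X(z) = -3 + (0 - z) = -3 - z)
(18 + ((y(-5) + X(D(-1))) + 1))² = (18 + ((-5 + (-3 - (5 + (-1)² + 4*(-1)))) + 1))² = (18 + ((-5 + (-3 - (5 + 1 - 4))) + 1))² = (18 + ((-5 + (-3 - 1*2)) + 1))² = (18 + ((-5 + (-3 - 2)) + 1))² = (18 + ((-5 - 5) + 1))² = (18 + (-10 + 1))² = (18 - 9)² = 9² = 81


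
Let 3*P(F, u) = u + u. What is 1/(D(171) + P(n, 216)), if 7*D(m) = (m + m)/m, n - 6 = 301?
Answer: 7/1010 ≈ 0.0069307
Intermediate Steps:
n = 307 (n = 6 + 301 = 307)
P(F, u) = 2*u/3 (P(F, u) = (u + u)/3 = (2*u)/3 = 2*u/3)
D(m) = 2/7 (D(m) = ((m + m)/m)/7 = ((2*m)/m)/7 = (⅐)*2 = 2/7)
1/(D(171) + P(n, 216)) = 1/(2/7 + (⅔)*216) = 1/(2/7 + 144) = 1/(1010/7) = 7/1010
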